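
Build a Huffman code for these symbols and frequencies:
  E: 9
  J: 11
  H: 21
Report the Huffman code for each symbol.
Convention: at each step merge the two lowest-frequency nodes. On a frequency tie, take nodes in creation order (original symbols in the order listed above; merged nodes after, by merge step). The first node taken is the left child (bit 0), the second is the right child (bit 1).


Huffman tree construction:
Step 1: Merge E(9) + J(11) = 20
Step 2: Merge (E+J)(20) + H(21) = 41
Read each symbol's code off the tree from the root (left child = 0, right child = 1).

Codes:
  E: 00 (length 2)
  J: 01 (length 2)
  H: 1 (length 1)
Average code length: 61/41 = 1.4878 bits/symbol


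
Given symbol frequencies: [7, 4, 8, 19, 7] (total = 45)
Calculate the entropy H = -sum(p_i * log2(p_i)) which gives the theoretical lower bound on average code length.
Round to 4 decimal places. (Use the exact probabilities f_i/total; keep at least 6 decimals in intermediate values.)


Per-symbol terms -p_i * log2(p_i) with p_i = f_i/45:
  p = 7/45 = 0.155556: log2(p) = -2.684498, -p*log2(p) = 0.417589
  p = 4/45 = 0.088889: log2(p) = -3.491853, -p*log2(p) = 0.310387
  p = 8/45 = 0.177778: log2(p) = -2.491853, -p*log2(p) = 0.442996
  p = 19/45 = 0.422222: log2(p) = -1.243926, -p*log2(p) = 0.525213
  p = 7/45 = 0.155556: log2(p) = -2.684498, -p*log2(p) = 0.417589
H = 0.417589 + 0.310387 + 0.442996 + 0.525213 + 0.417589 = 2.113774

H = 2.1138 bits/symbol


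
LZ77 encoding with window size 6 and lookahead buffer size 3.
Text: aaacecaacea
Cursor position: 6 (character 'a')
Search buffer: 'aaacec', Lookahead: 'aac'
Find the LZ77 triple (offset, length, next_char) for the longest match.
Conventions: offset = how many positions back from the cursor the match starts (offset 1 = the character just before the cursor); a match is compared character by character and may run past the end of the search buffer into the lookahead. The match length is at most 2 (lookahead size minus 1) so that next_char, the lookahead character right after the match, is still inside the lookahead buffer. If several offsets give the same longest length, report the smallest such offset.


Try each offset into the search buffer:
  offset=1 (pos 5, char 'c'): match length 0
  offset=2 (pos 4, char 'e'): match length 0
  offset=3 (pos 3, char 'c'): match length 0
  offset=4 (pos 2, char 'a'): match length 1
  offset=5 (pos 1, char 'a'): match length 2
  offset=6 (pos 0, char 'a'): match length 2
Longest match has length 2, found at offsets 5, 6; take the smallest, offset 5.
next_char = character at position 6 + 2 = 8 -> 'c'

Best match: offset=5, length=2 (matching 'aa' starting at position 1)
LZ77 triple: (5, 2, 'c')


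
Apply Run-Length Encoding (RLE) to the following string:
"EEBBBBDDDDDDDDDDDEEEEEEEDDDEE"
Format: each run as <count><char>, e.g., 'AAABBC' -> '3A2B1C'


Scanning runs left to right:
  i=0: run of 'E' x 2 -> '2E'
  i=2: run of 'B' x 4 -> '4B'
  i=6: run of 'D' x 11 -> '11D'
  i=17: run of 'E' x 7 -> '7E'
  i=24: run of 'D' x 3 -> '3D'
  i=27: run of 'E' x 2 -> '2E'

RLE = 2E4B11D7E3D2E


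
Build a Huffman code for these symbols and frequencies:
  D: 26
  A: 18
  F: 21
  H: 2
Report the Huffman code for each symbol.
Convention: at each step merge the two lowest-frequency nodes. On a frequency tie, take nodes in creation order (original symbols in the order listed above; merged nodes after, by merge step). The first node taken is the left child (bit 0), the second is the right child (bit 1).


Huffman tree construction:
Step 1: Merge H(2) + A(18) = 20
Step 2: Merge (H+A)(20) + F(21) = 41
Step 3: Merge D(26) + ((H+A)+F)(41) = 67
Read each symbol's code off the tree from the root (left child = 0, right child = 1).

Codes:
  D: 0 (length 1)
  A: 101 (length 3)
  F: 11 (length 2)
  H: 100 (length 3)
Average code length: 128/67 = 1.9104 bits/symbol


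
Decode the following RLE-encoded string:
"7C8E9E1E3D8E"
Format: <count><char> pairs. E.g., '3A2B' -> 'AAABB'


Expanding each <count><char> pair:
  7C -> 'CCCCCCC'
  8E -> 'EEEEEEEE'
  9E -> 'EEEEEEEEE'
  1E -> 'E'
  3D -> 'DDD'
  8E -> 'EEEEEEEE'

Decoded = CCCCCCCEEEEEEEEEEEEEEEEEEDDDEEEEEEEE


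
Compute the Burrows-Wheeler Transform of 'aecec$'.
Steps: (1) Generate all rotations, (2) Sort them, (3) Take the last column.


Rotations (sorted):
  0: $aecec -> last char: c
  1: aecec$ -> last char: $
  2: c$aece -> last char: e
  3: cec$ae -> last char: e
  4: ec$aec -> last char: c
  5: ecec$a -> last char: a


BWT = c$eeca


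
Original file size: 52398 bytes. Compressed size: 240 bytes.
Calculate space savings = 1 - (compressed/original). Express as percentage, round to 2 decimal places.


ratio = compressed/original = 240/52398 = 0.00458
savings = 1 - ratio = 1 - 0.00458 = 0.99542
as a percentage: 0.99542 * 100 = 99.54%

Space savings = 1 - 240/52398 = 99.54%


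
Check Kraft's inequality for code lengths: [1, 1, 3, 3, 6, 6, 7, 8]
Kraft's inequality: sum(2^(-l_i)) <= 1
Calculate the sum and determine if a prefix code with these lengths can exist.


Sum = 2^(-1) + 2^(-1) + 2^(-3) + 2^(-3) + 2^(-6) + 2^(-6) + 2^(-7) + 2^(-8)
    = 0.5 + 0.5 + 0.125 + 0.125 + 0.015625 + 0.015625 + 0.0078125 + 0.00390625
    = 331/256 = 1.29296875
Since 1.29296875 > 1, Kraft's inequality is NOT satisfied.
A prefix code with these lengths CANNOT exist.

Kraft sum = 1.29296875. Not satisfied.


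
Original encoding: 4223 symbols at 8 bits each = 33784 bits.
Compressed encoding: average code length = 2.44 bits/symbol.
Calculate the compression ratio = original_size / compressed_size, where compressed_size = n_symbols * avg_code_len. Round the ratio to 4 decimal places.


original_size = n_symbols * orig_bits = 4223 * 8 = 33784 bits
compressed_size = n_symbols * avg_code_len = 4223 * 2.44 = 10304.12 bits
ratio = original_size / compressed_size = 33784 / 10304.12 = 3.2787

Compression ratio = 3.2787


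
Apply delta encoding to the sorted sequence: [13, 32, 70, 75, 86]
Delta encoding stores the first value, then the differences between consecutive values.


First value: 13
Deltas:
  32 - 13 = 19
  70 - 32 = 38
  75 - 70 = 5
  86 - 75 = 11


Delta encoded: [13, 19, 38, 5, 11]


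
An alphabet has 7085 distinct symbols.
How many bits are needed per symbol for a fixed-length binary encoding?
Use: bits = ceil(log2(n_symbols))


log2(7085) = 12.7906
Bracket: 2^12 = 4096 < 7085 <= 2^13 = 8192
So ceil(log2(7085)) = 13

bits = ceil(log2(7085)) = ceil(12.7906) = 13 bits


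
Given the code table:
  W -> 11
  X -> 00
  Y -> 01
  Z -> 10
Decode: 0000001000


Decoding:
00 -> X
00 -> X
00 -> X
10 -> Z
00 -> X


Result: XXXZX


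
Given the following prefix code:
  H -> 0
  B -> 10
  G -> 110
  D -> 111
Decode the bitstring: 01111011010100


Decoding step by step:
Bits 0 -> H
Bits 111 -> D
Bits 10 -> B
Bits 110 -> G
Bits 10 -> B
Bits 10 -> B
Bits 0 -> H


Decoded message: HDBGBBH


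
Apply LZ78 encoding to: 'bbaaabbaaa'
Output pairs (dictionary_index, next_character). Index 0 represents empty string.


LZ78 encoding steps:
Dictionary: {0: ''}
Step 1: w='' (idx 0), next='b' -> output (0, 'b'), add 'b' as idx 1
Step 2: w='b' (idx 1), next='a' -> output (1, 'a'), add 'ba' as idx 2
Step 3: w='' (idx 0), next='a' -> output (0, 'a'), add 'a' as idx 3
Step 4: w='a' (idx 3), next='b' -> output (3, 'b'), add 'ab' as idx 4
Step 5: w='ba' (idx 2), next='a' -> output (2, 'a'), add 'baa' as idx 5
Step 6: w='a' (idx 3), end of input -> output (3, '')


Encoded: [(0, 'b'), (1, 'a'), (0, 'a'), (3, 'b'), (2, 'a'), (3, '')]


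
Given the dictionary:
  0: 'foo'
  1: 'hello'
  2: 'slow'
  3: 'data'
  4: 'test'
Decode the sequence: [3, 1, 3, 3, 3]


Look up each index in the dictionary:
  3 -> 'data'
  1 -> 'hello'
  3 -> 'data'
  3 -> 'data'
  3 -> 'data'

Decoded: "data hello data data data"


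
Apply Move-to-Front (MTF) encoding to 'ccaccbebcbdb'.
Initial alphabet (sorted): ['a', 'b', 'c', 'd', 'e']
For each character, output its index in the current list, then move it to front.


MTF encoding:
'c': index 2 in ['a', 'b', 'c', 'd', 'e'] -> ['c', 'a', 'b', 'd', 'e']
'c': index 0 in ['c', 'a', 'b', 'd', 'e'] -> ['c', 'a', 'b', 'd', 'e']
'a': index 1 in ['c', 'a', 'b', 'd', 'e'] -> ['a', 'c', 'b', 'd', 'e']
'c': index 1 in ['a', 'c', 'b', 'd', 'e'] -> ['c', 'a', 'b', 'd', 'e']
'c': index 0 in ['c', 'a', 'b', 'd', 'e'] -> ['c', 'a', 'b', 'd', 'e']
'b': index 2 in ['c', 'a', 'b', 'd', 'e'] -> ['b', 'c', 'a', 'd', 'e']
'e': index 4 in ['b', 'c', 'a', 'd', 'e'] -> ['e', 'b', 'c', 'a', 'd']
'b': index 1 in ['e', 'b', 'c', 'a', 'd'] -> ['b', 'e', 'c', 'a', 'd']
'c': index 2 in ['b', 'e', 'c', 'a', 'd'] -> ['c', 'b', 'e', 'a', 'd']
'b': index 1 in ['c', 'b', 'e', 'a', 'd'] -> ['b', 'c', 'e', 'a', 'd']
'd': index 4 in ['b', 'c', 'e', 'a', 'd'] -> ['d', 'b', 'c', 'e', 'a']
'b': index 1 in ['d', 'b', 'c', 'e', 'a'] -> ['b', 'd', 'c', 'e', 'a']


Output: [2, 0, 1, 1, 0, 2, 4, 1, 2, 1, 4, 1]


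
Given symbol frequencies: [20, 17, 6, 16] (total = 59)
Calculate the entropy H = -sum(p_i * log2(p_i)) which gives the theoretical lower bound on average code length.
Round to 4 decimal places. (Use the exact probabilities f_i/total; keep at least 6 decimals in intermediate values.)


Per-symbol terms -p_i * log2(p_i) with p_i = f_i/59:
  p = 20/59 = 0.338983: log2(p) = -1.560715, -p*log2(p) = 0.529056
  p = 17/59 = 0.288136: log2(p) = -1.795180, -p*log2(p) = 0.517255
  p = 6/59 = 0.101695: log2(p) = -3.297681, -p*log2(p) = 0.335357
  p = 16/59 = 0.271186: log2(p) = -1.882643, -p*log2(p) = 0.510547
H = 0.529056 + 0.517255 + 0.335357 + 0.510547 = 1.892215

H = 1.8922 bits/symbol


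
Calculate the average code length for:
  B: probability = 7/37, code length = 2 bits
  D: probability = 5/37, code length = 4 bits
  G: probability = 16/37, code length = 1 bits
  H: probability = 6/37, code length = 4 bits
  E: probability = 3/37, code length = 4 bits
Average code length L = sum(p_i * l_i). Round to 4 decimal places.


Weighted contributions p_i * l_i:
  B: (7/37) * 2 = 14/37
  D: (5/37) * 4 = 20/37
  G: (16/37) * 1 = 16/37
  H: (6/37) * 4 = 24/37
  E: (3/37) * 4 = 12/37
Sum = (14 + 20 + 16 + 24 + 12)/37 = 86/37

L = 86/37 = 2.3243 bits/symbol


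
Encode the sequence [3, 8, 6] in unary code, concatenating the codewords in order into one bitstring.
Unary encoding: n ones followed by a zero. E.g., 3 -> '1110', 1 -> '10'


Encode each number as n ones followed by a terminating 0:
  3 -> 1110 (4 bits)
  8 -> 111111110 (9 bits)
  6 -> 1111110 (7 bits)
Total length = 4 + 9 + 7 = 20 bits.

Unary([3, 8, 6]) = 11101111111101111110 (20 bits)


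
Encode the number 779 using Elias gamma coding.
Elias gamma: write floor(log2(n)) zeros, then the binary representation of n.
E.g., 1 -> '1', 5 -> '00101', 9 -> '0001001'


num_bits = floor(log2(779)) + 1 = 10
leading_zeros = num_bits - 1 = 9
binary(779) = 1100001011

Elias gamma(779) = '000000000' + '1100001011' = 0000000001100001011 (19 bits)


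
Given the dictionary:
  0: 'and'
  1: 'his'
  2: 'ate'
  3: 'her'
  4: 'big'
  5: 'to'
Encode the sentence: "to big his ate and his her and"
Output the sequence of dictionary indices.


Look up each word in the dictionary:
  'to' -> 5
  'big' -> 4
  'his' -> 1
  'ate' -> 2
  'and' -> 0
  'his' -> 1
  'her' -> 3
  'and' -> 0

Encoded: [5, 4, 1, 2, 0, 1, 3, 0]


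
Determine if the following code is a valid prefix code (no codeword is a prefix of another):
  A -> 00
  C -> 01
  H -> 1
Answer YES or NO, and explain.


Checking each pair (does one codeword prefix another?):
  A='00' vs C='01': no prefix
  A='00' vs H='1': no prefix
  C='01' vs A='00': no prefix
  C='01' vs H='1': no prefix
  H='1' vs A='00': no prefix
  H='1' vs C='01': no prefix
No violation found over all pairs.

YES -- this is a valid prefix code. No codeword is a prefix of any other codeword.


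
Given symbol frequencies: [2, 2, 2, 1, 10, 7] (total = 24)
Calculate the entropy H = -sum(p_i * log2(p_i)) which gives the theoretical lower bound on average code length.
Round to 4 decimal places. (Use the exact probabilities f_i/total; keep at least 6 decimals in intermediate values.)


Per-symbol terms -p_i * log2(p_i) with p_i = f_i/24:
  p = 2/24 = 0.083333: log2(p) = -3.584963, -p*log2(p) = 0.298747
  p = 2/24 = 0.083333: log2(p) = -3.584963, -p*log2(p) = 0.298747
  p = 2/24 = 0.083333: log2(p) = -3.584963, -p*log2(p) = 0.298747
  p = 1/24 = 0.041667: log2(p) = -4.584963, -p*log2(p) = 0.191040
  p = 10/24 = 0.416667: log2(p) = -1.263034, -p*log2(p) = 0.526264
  p = 7/24 = 0.291667: log2(p) = -1.777608, -p*log2(p) = 0.518469
H = 0.298747 + 0.298747 + 0.298747 + 0.191040 + 0.526264 + 0.518469 = 2.132014

H = 2.132 bits/symbol


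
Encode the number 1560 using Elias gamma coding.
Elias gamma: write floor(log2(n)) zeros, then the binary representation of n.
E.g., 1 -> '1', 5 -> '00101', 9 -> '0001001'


num_bits = floor(log2(1560)) + 1 = 11
leading_zeros = num_bits - 1 = 10
binary(1560) = 11000011000

Elias gamma(1560) = '0000000000' + '11000011000' = 000000000011000011000 (21 bits)


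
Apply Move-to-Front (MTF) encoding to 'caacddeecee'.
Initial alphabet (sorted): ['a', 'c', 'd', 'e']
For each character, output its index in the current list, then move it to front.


MTF encoding:
'c': index 1 in ['a', 'c', 'd', 'e'] -> ['c', 'a', 'd', 'e']
'a': index 1 in ['c', 'a', 'd', 'e'] -> ['a', 'c', 'd', 'e']
'a': index 0 in ['a', 'c', 'd', 'e'] -> ['a', 'c', 'd', 'e']
'c': index 1 in ['a', 'c', 'd', 'e'] -> ['c', 'a', 'd', 'e']
'd': index 2 in ['c', 'a', 'd', 'e'] -> ['d', 'c', 'a', 'e']
'd': index 0 in ['d', 'c', 'a', 'e'] -> ['d', 'c', 'a', 'e']
'e': index 3 in ['d', 'c', 'a', 'e'] -> ['e', 'd', 'c', 'a']
'e': index 0 in ['e', 'd', 'c', 'a'] -> ['e', 'd', 'c', 'a']
'c': index 2 in ['e', 'd', 'c', 'a'] -> ['c', 'e', 'd', 'a']
'e': index 1 in ['c', 'e', 'd', 'a'] -> ['e', 'c', 'd', 'a']
'e': index 0 in ['e', 'c', 'd', 'a'] -> ['e', 'c', 'd', 'a']


Output: [1, 1, 0, 1, 2, 0, 3, 0, 2, 1, 0]


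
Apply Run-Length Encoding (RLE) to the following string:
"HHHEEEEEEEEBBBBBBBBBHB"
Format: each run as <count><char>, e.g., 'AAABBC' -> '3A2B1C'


Scanning runs left to right:
  i=0: run of 'H' x 3 -> '3H'
  i=3: run of 'E' x 8 -> '8E'
  i=11: run of 'B' x 9 -> '9B'
  i=20: run of 'H' x 1 -> '1H'
  i=21: run of 'B' x 1 -> '1B'

RLE = 3H8E9B1H1B


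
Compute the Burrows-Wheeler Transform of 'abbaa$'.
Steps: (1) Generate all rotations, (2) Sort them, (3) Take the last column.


Rotations (sorted):
  0: $abbaa -> last char: a
  1: a$abba -> last char: a
  2: aa$abb -> last char: b
  3: abbaa$ -> last char: $
  4: baa$ab -> last char: b
  5: bbaa$a -> last char: a


BWT = aab$ba


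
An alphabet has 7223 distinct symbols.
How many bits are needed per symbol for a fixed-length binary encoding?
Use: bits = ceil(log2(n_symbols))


log2(7223) = 12.8184
Bracket: 2^12 = 4096 < 7223 <= 2^13 = 8192
So ceil(log2(7223)) = 13

bits = ceil(log2(7223)) = ceil(12.8184) = 13 bits


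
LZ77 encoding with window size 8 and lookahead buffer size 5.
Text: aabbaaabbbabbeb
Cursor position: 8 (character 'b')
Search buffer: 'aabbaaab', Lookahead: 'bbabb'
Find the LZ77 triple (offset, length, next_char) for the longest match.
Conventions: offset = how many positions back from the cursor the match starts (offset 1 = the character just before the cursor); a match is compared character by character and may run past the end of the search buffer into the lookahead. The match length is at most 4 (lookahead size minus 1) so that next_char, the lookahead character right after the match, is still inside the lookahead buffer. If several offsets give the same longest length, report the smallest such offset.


Try each offset into the search buffer:
  offset=1 (pos 7, char 'b'): match length 2
  offset=2 (pos 6, char 'a'): match length 0
  offset=3 (pos 5, char 'a'): match length 0
  offset=4 (pos 4, char 'a'): match length 0
  offset=5 (pos 3, char 'b'): match length 1
  offset=6 (pos 2, char 'b'): match length 3
  offset=7 (pos 1, char 'a'): match length 0
  offset=8 (pos 0, char 'a'): match length 0
Longest match has length 3 at offset 6.
next_char = character at position 8 + 3 = 11 -> 'b'

Best match: offset=6, length=3 (matching 'bba' starting at position 2)
LZ77 triple: (6, 3, 'b')


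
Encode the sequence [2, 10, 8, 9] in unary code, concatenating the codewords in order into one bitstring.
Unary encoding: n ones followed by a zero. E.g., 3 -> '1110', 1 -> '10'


Encode each number as n ones followed by a terminating 0:
  2 -> 110 (3 bits)
  10 -> 11111111110 (11 bits)
  8 -> 111111110 (9 bits)
  9 -> 1111111110 (10 bits)
Total length = 3 + 11 + 9 + 10 = 33 bits.

Unary([2, 10, 8, 9]) = 110111111111101111111101111111110 (33 bits)


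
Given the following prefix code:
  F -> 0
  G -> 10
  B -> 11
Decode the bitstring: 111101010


Decoding step by step:
Bits 11 -> B
Bits 11 -> B
Bits 0 -> F
Bits 10 -> G
Bits 10 -> G


Decoded message: BBFGG


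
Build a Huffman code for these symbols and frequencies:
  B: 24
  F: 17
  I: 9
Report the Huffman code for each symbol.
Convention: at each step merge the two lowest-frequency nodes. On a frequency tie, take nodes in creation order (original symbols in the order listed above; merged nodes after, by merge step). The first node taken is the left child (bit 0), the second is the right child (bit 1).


Huffman tree construction:
Step 1: Merge I(9) + F(17) = 26
Step 2: Merge B(24) + (I+F)(26) = 50
Read each symbol's code off the tree from the root (left child = 0, right child = 1).

Codes:
  B: 0 (length 1)
  F: 11 (length 2)
  I: 10 (length 2)
Average code length: 76/50 = 1.5200 bits/symbol


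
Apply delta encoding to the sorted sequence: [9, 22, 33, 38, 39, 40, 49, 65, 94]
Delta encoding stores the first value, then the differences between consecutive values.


First value: 9
Deltas:
  22 - 9 = 13
  33 - 22 = 11
  38 - 33 = 5
  39 - 38 = 1
  40 - 39 = 1
  49 - 40 = 9
  65 - 49 = 16
  94 - 65 = 29


Delta encoded: [9, 13, 11, 5, 1, 1, 9, 16, 29]


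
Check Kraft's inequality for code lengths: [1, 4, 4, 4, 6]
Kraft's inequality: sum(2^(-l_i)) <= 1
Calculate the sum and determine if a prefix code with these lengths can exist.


Sum = 2^(-1) + 2^(-4) + 2^(-4) + 2^(-4) + 2^(-6)
    = 0.5 + 0.0625 + 0.0625 + 0.0625 + 0.015625
    = 45/64 = 0.703125
Since 0.703125 <= 1, Kraft's inequality IS satisfied.
A prefix code with these lengths CAN exist.

Kraft sum = 0.703125. Satisfied.


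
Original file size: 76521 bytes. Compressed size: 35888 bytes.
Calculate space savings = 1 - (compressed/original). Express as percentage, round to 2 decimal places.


ratio = compressed/original = 35888/76521 = 0.468995
savings = 1 - ratio = 1 - 0.468995 = 0.531005
as a percentage: 0.531005 * 100 = 53.1%

Space savings = 1 - 35888/76521 = 53.1%


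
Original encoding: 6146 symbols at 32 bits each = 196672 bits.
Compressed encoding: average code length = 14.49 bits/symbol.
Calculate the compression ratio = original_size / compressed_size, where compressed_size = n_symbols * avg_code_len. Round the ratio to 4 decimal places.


original_size = n_symbols * orig_bits = 6146 * 32 = 196672 bits
compressed_size = n_symbols * avg_code_len = 6146 * 14.49 = 89055.54 bits
ratio = original_size / compressed_size = 196672 / 89055.54 = 2.2084

Compression ratio = 2.2084


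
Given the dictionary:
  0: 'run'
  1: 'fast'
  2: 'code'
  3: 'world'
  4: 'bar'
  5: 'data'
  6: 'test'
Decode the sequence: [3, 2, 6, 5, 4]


Look up each index in the dictionary:
  3 -> 'world'
  2 -> 'code'
  6 -> 'test'
  5 -> 'data'
  4 -> 'bar'

Decoded: "world code test data bar"


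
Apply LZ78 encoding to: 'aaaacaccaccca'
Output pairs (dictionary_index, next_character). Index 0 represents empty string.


LZ78 encoding steps:
Dictionary: {0: ''}
Step 1: w='' (idx 0), next='a' -> output (0, 'a'), add 'a' as idx 1
Step 2: w='a' (idx 1), next='a' -> output (1, 'a'), add 'aa' as idx 2
Step 3: w='a' (idx 1), next='c' -> output (1, 'c'), add 'ac' as idx 3
Step 4: w='ac' (idx 3), next='c' -> output (3, 'c'), add 'acc' as idx 4
Step 5: w='acc' (idx 4), next='c' -> output (4, 'c'), add 'accc' as idx 5
Step 6: w='a' (idx 1), end of input -> output (1, '')


Encoded: [(0, 'a'), (1, 'a'), (1, 'c'), (3, 'c'), (4, 'c'), (1, '')]


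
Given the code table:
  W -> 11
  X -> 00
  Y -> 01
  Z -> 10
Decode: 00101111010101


Decoding:
00 -> X
10 -> Z
11 -> W
11 -> W
01 -> Y
01 -> Y
01 -> Y


Result: XZWWYYY


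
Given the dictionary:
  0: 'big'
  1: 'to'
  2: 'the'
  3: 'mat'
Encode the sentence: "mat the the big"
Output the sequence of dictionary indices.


Look up each word in the dictionary:
  'mat' -> 3
  'the' -> 2
  'the' -> 2
  'big' -> 0

Encoded: [3, 2, 2, 0]


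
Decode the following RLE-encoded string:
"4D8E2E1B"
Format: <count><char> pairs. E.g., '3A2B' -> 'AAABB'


Expanding each <count><char> pair:
  4D -> 'DDDD'
  8E -> 'EEEEEEEE'
  2E -> 'EE'
  1B -> 'B'

Decoded = DDDDEEEEEEEEEEB


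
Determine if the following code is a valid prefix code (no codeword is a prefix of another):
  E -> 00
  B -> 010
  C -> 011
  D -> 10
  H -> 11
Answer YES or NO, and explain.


Checking each pair (does one codeword prefix another?):
  E='00' vs B='010': no prefix
  E='00' vs C='011': no prefix
  E='00' vs D='10': no prefix
  E='00' vs H='11': no prefix
  B='010' vs E='00': no prefix
  B='010' vs C='011': no prefix
  B='010' vs D='10': no prefix
  B='010' vs H='11': no prefix
  C='011' vs E='00': no prefix
  C='011' vs B='010': no prefix
  C='011' vs D='10': no prefix
  C='011' vs H='11': no prefix
  D='10' vs E='00': no prefix
  D='10' vs B='010': no prefix
  D='10' vs C='011': no prefix
  D='10' vs H='11': no prefix
  H='11' vs E='00': no prefix
  H='11' vs B='010': no prefix
  H='11' vs C='011': no prefix
  H='11' vs D='10': no prefix
No violation found over all pairs.

YES -- this is a valid prefix code. No codeword is a prefix of any other codeword.


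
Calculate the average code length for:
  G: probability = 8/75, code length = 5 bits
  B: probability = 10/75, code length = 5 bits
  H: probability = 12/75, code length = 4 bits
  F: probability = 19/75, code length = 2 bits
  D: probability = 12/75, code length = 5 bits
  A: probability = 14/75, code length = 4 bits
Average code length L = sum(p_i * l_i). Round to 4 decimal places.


Weighted contributions p_i * l_i:
  G: (8/75) * 5 = 40/75
  B: (10/75) * 5 = 50/75
  H: (12/75) * 4 = 48/75
  F: (19/75) * 2 = 38/75
  D: (12/75) * 5 = 60/75
  A: (14/75) * 4 = 56/75
Sum = (40 + 50 + 48 + 38 + 60 + 56)/75 = 292/75

L = 292/75 = 3.8933 bits/symbol


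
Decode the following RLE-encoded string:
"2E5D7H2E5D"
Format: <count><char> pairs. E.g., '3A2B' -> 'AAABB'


Expanding each <count><char> pair:
  2E -> 'EE'
  5D -> 'DDDDD'
  7H -> 'HHHHHHH'
  2E -> 'EE'
  5D -> 'DDDDD'

Decoded = EEDDDDDHHHHHHHEEDDDDD


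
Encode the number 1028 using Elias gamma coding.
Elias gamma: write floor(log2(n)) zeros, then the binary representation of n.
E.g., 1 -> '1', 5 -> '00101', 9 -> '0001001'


num_bits = floor(log2(1028)) + 1 = 11
leading_zeros = num_bits - 1 = 10
binary(1028) = 10000000100

Elias gamma(1028) = '0000000000' + '10000000100' = 000000000010000000100 (21 bits)


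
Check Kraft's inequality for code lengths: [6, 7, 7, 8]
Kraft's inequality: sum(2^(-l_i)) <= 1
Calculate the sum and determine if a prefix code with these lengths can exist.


Sum = 2^(-6) + 2^(-7) + 2^(-7) + 2^(-8)
    = 0.015625 + 0.0078125 + 0.0078125 + 0.00390625
    = 9/256 = 0.03515625
Since 0.03515625 <= 1, Kraft's inequality IS satisfied.
A prefix code with these lengths CAN exist.

Kraft sum = 0.03515625. Satisfied.


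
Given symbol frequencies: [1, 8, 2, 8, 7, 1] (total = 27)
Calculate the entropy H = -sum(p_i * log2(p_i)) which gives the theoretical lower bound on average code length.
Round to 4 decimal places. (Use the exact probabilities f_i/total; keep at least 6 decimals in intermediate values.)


Per-symbol terms -p_i * log2(p_i) with p_i = f_i/27:
  p = 1/27 = 0.037037: log2(p) = -4.754888, -p*log2(p) = 0.176107
  p = 8/27 = 0.296296: log2(p) = -1.754888, -p*log2(p) = 0.519967
  p = 2/27 = 0.074074: log2(p) = -3.754888, -p*log2(p) = 0.278140
  p = 8/27 = 0.296296: log2(p) = -1.754888, -p*log2(p) = 0.519967
  p = 7/27 = 0.259259: log2(p) = -1.947533, -p*log2(p) = 0.504916
  p = 1/27 = 0.037037: log2(p) = -4.754888, -p*log2(p) = 0.176107
H = 0.176107 + 0.519967 + 0.278140 + 0.519967 + 0.504916 + 0.176107 = 2.175204

H = 2.1752 bits/symbol


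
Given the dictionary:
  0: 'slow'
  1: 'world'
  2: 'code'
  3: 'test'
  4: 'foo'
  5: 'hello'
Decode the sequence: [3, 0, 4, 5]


Look up each index in the dictionary:
  3 -> 'test'
  0 -> 'slow'
  4 -> 'foo'
  5 -> 'hello'

Decoded: "test slow foo hello"


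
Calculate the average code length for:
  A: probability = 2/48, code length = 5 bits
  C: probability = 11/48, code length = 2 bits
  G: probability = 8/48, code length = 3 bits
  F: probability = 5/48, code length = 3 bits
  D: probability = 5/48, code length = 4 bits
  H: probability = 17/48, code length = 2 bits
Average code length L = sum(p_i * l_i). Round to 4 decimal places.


Weighted contributions p_i * l_i:
  A: (2/48) * 5 = 10/48
  C: (11/48) * 2 = 22/48
  G: (8/48) * 3 = 24/48
  F: (5/48) * 3 = 15/48
  D: (5/48) * 4 = 20/48
  H: (17/48) * 2 = 34/48
Sum = (10 + 22 + 24 + 15 + 20 + 34)/48 = 125/48

L = 125/48 = 2.6042 bits/symbol


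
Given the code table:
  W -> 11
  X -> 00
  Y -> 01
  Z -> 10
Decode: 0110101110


Decoding:
01 -> Y
10 -> Z
10 -> Z
11 -> W
10 -> Z


Result: YZZWZ


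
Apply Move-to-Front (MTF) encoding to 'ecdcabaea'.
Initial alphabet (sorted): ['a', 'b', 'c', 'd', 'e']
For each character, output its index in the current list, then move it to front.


MTF encoding:
'e': index 4 in ['a', 'b', 'c', 'd', 'e'] -> ['e', 'a', 'b', 'c', 'd']
'c': index 3 in ['e', 'a', 'b', 'c', 'd'] -> ['c', 'e', 'a', 'b', 'd']
'd': index 4 in ['c', 'e', 'a', 'b', 'd'] -> ['d', 'c', 'e', 'a', 'b']
'c': index 1 in ['d', 'c', 'e', 'a', 'b'] -> ['c', 'd', 'e', 'a', 'b']
'a': index 3 in ['c', 'd', 'e', 'a', 'b'] -> ['a', 'c', 'd', 'e', 'b']
'b': index 4 in ['a', 'c', 'd', 'e', 'b'] -> ['b', 'a', 'c', 'd', 'e']
'a': index 1 in ['b', 'a', 'c', 'd', 'e'] -> ['a', 'b', 'c', 'd', 'e']
'e': index 4 in ['a', 'b', 'c', 'd', 'e'] -> ['e', 'a', 'b', 'c', 'd']
'a': index 1 in ['e', 'a', 'b', 'c', 'd'] -> ['a', 'e', 'b', 'c', 'd']


Output: [4, 3, 4, 1, 3, 4, 1, 4, 1]


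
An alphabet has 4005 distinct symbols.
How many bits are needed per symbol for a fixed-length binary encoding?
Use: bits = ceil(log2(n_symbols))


log2(4005) = 11.9676
Bracket: 2^11 = 2048 < 4005 <= 2^12 = 4096
So ceil(log2(4005)) = 12

bits = ceil(log2(4005)) = ceil(11.9676) = 12 bits


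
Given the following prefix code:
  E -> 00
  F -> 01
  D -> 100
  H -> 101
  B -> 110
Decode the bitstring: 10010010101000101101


Decoding step by step:
Bits 100 -> D
Bits 100 -> D
Bits 101 -> H
Bits 01 -> F
Bits 00 -> E
Bits 01 -> F
Bits 01 -> F
Bits 101 -> H


Decoded message: DDHFEFFH


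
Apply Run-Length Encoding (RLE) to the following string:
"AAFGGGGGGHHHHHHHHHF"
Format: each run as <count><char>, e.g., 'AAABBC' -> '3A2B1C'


Scanning runs left to right:
  i=0: run of 'A' x 2 -> '2A'
  i=2: run of 'F' x 1 -> '1F'
  i=3: run of 'G' x 6 -> '6G'
  i=9: run of 'H' x 9 -> '9H'
  i=18: run of 'F' x 1 -> '1F'

RLE = 2A1F6G9H1F


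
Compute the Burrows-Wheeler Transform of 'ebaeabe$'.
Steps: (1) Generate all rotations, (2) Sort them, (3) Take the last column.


Rotations (sorted):
  0: $ebaeabe -> last char: e
  1: abe$ebae -> last char: e
  2: aeabe$eb -> last char: b
  3: baeabe$e -> last char: e
  4: be$ebaea -> last char: a
  5: e$ebaeab -> last char: b
  6: eabe$eba -> last char: a
  7: ebaeabe$ -> last char: $


BWT = eebeaba$


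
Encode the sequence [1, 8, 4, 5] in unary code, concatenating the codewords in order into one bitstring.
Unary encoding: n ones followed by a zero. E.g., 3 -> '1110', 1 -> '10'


Encode each number as n ones followed by a terminating 0:
  1 -> 10 (2 bits)
  8 -> 111111110 (9 bits)
  4 -> 11110 (5 bits)
  5 -> 111110 (6 bits)
Total length = 2 + 9 + 5 + 6 = 22 bits.

Unary([1, 8, 4, 5]) = 1011111111011110111110 (22 bits)


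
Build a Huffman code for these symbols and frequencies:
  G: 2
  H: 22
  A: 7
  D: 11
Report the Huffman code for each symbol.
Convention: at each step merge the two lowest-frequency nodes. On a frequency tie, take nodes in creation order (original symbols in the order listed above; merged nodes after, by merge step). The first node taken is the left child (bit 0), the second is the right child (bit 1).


Huffman tree construction:
Step 1: Merge G(2) + A(7) = 9
Step 2: Merge (G+A)(9) + D(11) = 20
Step 3: Merge ((G+A)+D)(20) + H(22) = 42
Read each symbol's code off the tree from the root (left child = 0, right child = 1).

Codes:
  G: 000 (length 3)
  H: 1 (length 1)
  A: 001 (length 3)
  D: 01 (length 2)
Average code length: 71/42 = 1.6905 bits/symbol


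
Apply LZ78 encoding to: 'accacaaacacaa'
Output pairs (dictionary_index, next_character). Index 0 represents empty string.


LZ78 encoding steps:
Dictionary: {0: ''}
Step 1: w='' (idx 0), next='a' -> output (0, 'a'), add 'a' as idx 1
Step 2: w='' (idx 0), next='c' -> output (0, 'c'), add 'c' as idx 2
Step 3: w='c' (idx 2), next='a' -> output (2, 'a'), add 'ca' as idx 3
Step 4: w='ca' (idx 3), next='a' -> output (3, 'a'), add 'caa' as idx 4
Step 5: w='a' (idx 1), next='c' -> output (1, 'c'), add 'ac' as idx 5
Step 6: w='ac' (idx 5), next='a' -> output (5, 'a'), add 'aca' as idx 6
Step 7: w='a' (idx 1), end of input -> output (1, '')


Encoded: [(0, 'a'), (0, 'c'), (2, 'a'), (3, 'a'), (1, 'c'), (5, 'a'), (1, '')]


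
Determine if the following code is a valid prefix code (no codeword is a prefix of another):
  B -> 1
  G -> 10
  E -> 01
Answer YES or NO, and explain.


Checking each pair (does one codeword prefix another?):
  B='1' vs G='10': prefix -- VIOLATION

NO -- this is NOT a valid prefix code. B (1) is a prefix of G (10).


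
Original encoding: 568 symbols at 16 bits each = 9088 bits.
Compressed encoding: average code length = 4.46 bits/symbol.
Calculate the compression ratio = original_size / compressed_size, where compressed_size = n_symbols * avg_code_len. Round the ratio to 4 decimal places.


original_size = n_symbols * orig_bits = 568 * 16 = 9088 bits
compressed_size = n_symbols * avg_code_len = 568 * 4.46 = 2533.28 bits
ratio = original_size / compressed_size = 9088 / 2533.28 = 3.5874

Compression ratio = 3.5874


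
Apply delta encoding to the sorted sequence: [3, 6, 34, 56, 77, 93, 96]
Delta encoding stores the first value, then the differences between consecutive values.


First value: 3
Deltas:
  6 - 3 = 3
  34 - 6 = 28
  56 - 34 = 22
  77 - 56 = 21
  93 - 77 = 16
  96 - 93 = 3


Delta encoded: [3, 3, 28, 22, 21, 16, 3]


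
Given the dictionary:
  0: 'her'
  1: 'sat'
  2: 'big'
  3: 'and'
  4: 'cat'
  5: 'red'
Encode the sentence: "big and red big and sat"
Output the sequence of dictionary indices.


Look up each word in the dictionary:
  'big' -> 2
  'and' -> 3
  'red' -> 5
  'big' -> 2
  'and' -> 3
  'sat' -> 1

Encoded: [2, 3, 5, 2, 3, 1]


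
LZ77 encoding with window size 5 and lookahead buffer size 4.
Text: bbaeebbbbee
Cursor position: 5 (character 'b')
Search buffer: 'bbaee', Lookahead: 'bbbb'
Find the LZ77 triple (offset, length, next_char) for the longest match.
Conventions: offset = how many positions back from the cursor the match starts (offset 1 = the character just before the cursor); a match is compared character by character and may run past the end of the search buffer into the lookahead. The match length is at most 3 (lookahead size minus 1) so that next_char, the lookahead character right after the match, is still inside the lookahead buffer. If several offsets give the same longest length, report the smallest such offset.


Try each offset into the search buffer:
  offset=1 (pos 4, char 'e'): match length 0
  offset=2 (pos 3, char 'e'): match length 0
  offset=3 (pos 2, char 'a'): match length 0
  offset=4 (pos 1, char 'b'): match length 1
  offset=5 (pos 0, char 'b'): match length 2
Longest match has length 2 at offset 5.
next_char = character at position 5 + 2 = 7 -> 'b'

Best match: offset=5, length=2 (matching 'bb' starting at position 0)
LZ77 triple: (5, 2, 'b')


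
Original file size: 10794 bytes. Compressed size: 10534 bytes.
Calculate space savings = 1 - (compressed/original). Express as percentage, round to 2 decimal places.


ratio = compressed/original = 10534/10794 = 0.975913
savings = 1 - ratio = 1 - 0.975913 = 0.024087
as a percentage: 0.024087 * 100 = 2.41%

Space savings = 1 - 10534/10794 = 2.41%


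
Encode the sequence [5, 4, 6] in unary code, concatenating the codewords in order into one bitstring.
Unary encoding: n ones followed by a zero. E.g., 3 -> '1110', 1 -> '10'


Encode each number as n ones followed by a terminating 0:
  5 -> 111110 (6 bits)
  4 -> 11110 (5 bits)
  6 -> 1111110 (7 bits)
Total length = 6 + 5 + 7 = 18 bits.

Unary([5, 4, 6]) = 111110111101111110 (18 bits)


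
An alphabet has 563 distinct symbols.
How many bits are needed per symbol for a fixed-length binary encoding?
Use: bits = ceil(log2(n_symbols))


log2(563) = 9.137
Bracket: 2^9 = 512 < 563 <= 2^10 = 1024
So ceil(log2(563)) = 10

bits = ceil(log2(563)) = ceil(9.137) = 10 bits


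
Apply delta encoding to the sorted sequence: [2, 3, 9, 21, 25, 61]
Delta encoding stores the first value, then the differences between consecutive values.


First value: 2
Deltas:
  3 - 2 = 1
  9 - 3 = 6
  21 - 9 = 12
  25 - 21 = 4
  61 - 25 = 36


Delta encoded: [2, 1, 6, 12, 4, 36]


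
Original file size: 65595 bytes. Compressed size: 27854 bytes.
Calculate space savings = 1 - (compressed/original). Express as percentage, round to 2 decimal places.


ratio = compressed/original = 27854/65595 = 0.424636
savings = 1 - ratio = 1 - 0.424636 = 0.575364
as a percentage: 0.575364 * 100 = 57.54%

Space savings = 1 - 27854/65595 = 57.54%


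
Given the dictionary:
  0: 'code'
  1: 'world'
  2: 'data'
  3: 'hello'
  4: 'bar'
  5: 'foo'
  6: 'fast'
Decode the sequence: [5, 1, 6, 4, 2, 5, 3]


Look up each index in the dictionary:
  5 -> 'foo'
  1 -> 'world'
  6 -> 'fast'
  4 -> 'bar'
  2 -> 'data'
  5 -> 'foo'
  3 -> 'hello'

Decoded: "foo world fast bar data foo hello"


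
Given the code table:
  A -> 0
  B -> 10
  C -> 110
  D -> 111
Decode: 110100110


Decoding:
110 -> C
10 -> B
0 -> A
110 -> C


Result: CBAC


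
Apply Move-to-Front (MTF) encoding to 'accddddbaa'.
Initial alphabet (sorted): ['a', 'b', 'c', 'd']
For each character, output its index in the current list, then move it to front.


MTF encoding:
'a': index 0 in ['a', 'b', 'c', 'd'] -> ['a', 'b', 'c', 'd']
'c': index 2 in ['a', 'b', 'c', 'd'] -> ['c', 'a', 'b', 'd']
'c': index 0 in ['c', 'a', 'b', 'd'] -> ['c', 'a', 'b', 'd']
'd': index 3 in ['c', 'a', 'b', 'd'] -> ['d', 'c', 'a', 'b']
'd': index 0 in ['d', 'c', 'a', 'b'] -> ['d', 'c', 'a', 'b']
'd': index 0 in ['d', 'c', 'a', 'b'] -> ['d', 'c', 'a', 'b']
'd': index 0 in ['d', 'c', 'a', 'b'] -> ['d', 'c', 'a', 'b']
'b': index 3 in ['d', 'c', 'a', 'b'] -> ['b', 'd', 'c', 'a']
'a': index 3 in ['b', 'd', 'c', 'a'] -> ['a', 'b', 'd', 'c']
'a': index 0 in ['a', 'b', 'd', 'c'] -> ['a', 'b', 'd', 'c']


Output: [0, 2, 0, 3, 0, 0, 0, 3, 3, 0]


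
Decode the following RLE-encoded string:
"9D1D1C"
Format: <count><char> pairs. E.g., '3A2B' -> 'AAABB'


Expanding each <count><char> pair:
  9D -> 'DDDDDDDDD'
  1D -> 'D'
  1C -> 'C'

Decoded = DDDDDDDDDDC


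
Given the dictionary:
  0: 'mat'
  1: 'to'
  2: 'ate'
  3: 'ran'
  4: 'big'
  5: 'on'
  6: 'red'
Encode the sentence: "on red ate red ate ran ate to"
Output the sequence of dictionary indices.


Look up each word in the dictionary:
  'on' -> 5
  'red' -> 6
  'ate' -> 2
  'red' -> 6
  'ate' -> 2
  'ran' -> 3
  'ate' -> 2
  'to' -> 1

Encoded: [5, 6, 2, 6, 2, 3, 2, 1]


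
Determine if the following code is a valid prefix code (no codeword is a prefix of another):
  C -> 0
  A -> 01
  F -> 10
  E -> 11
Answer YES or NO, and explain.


Checking each pair (does one codeword prefix another?):
  C='0' vs A='01': prefix -- VIOLATION

NO -- this is NOT a valid prefix code. C (0) is a prefix of A (01).


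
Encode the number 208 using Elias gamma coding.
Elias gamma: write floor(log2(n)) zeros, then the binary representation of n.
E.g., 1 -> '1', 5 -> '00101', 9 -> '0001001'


num_bits = floor(log2(208)) + 1 = 8
leading_zeros = num_bits - 1 = 7
binary(208) = 11010000

Elias gamma(208) = '0000000' + '11010000' = 000000011010000 (15 bits)


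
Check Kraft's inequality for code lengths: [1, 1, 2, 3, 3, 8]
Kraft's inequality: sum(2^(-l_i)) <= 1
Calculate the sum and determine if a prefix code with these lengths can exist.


Sum = 2^(-1) + 2^(-1) + 2^(-2) + 2^(-3) + 2^(-3) + 2^(-8)
    = 0.5 + 0.5 + 0.25 + 0.125 + 0.125 + 0.00390625
    = 385/256 = 1.50390625
Since 1.50390625 > 1, Kraft's inequality is NOT satisfied.
A prefix code with these lengths CANNOT exist.

Kraft sum = 1.50390625. Not satisfied.


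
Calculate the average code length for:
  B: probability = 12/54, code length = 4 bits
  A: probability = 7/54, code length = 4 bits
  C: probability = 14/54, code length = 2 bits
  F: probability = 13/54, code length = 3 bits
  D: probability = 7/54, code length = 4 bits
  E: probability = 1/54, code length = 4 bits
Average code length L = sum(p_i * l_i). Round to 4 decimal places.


Weighted contributions p_i * l_i:
  B: (12/54) * 4 = 48/54
  A: (7/54) * 4 = 28/54
  C: (14/54) * 2 = 28/54
  F: (13/54) * 3 = 39/54
  D: (7/54) * 4 = 28/54
  E: (1/54) * 4 = 4/54
Sum = (48 + 28 + 28 + 39 + 28 + 4)/54 = 175/54

L = 175/54 = 3.2407 bits/symbol


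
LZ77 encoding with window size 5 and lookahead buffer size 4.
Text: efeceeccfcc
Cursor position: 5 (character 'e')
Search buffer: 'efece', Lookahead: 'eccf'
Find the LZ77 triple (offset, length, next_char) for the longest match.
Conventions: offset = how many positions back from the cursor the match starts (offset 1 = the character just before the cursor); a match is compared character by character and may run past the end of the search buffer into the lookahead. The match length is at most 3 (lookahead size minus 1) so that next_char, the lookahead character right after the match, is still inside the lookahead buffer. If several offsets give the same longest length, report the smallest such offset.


Try each offset into the search buffer:
  offset=1 (pos 4, char 'e'): match length 1
  offset=2 (pos 3, char 'c'): match length 0
  offset=3 (pos 2, char 'e'): match length 2
  offset=4 (pos 1, char 'f'): match length 0
  offset=5 (pos 0, char 'e'): match length 1
Longest match has length 2 at offset 3.
next_char = character at position 5 + 2 = 7 -> 'c'

Best match: offset=3, length=2 (matching 'ec' starting at position 2)
LZ77 triple: (3, 2, 'c')


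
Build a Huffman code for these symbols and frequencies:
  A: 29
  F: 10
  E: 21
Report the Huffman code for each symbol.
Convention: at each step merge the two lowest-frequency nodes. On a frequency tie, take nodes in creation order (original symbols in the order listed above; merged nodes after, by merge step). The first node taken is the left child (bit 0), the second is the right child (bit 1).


Huffman tree construction:
Step 1: Merge F(10) + E(21) = 31
Step 2: Merge A(29) + (F+E)(31) = 60
Read each symbol's code off the tree from the root (left child = 0, right child = 1).

Codes:
  A: 0 (length 1)
  F: 10 (length 2)
  E: 11 (length 2)
Average code length: 91/60 = 1.5167 bits/symbol


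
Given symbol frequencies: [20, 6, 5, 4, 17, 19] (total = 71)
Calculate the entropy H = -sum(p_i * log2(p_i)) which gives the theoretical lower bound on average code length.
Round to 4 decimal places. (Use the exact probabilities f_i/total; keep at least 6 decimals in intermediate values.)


Per-symbol terms -p_i * log2(p_i) with p_i = f_i/71:
  p = 20/71 = 0.281690: log2(p) = -1.827819, -p*log2(p) = 0.514879
  p = 6/71 = 0.084507: log2(p) = -3.564785, -p*log2(p) = 0.301249
  p = 5/71 = 0.070423: log2(p) = -3.827819, -p*log2(p) = 0.269565
  p = 4/71 = 0.056338: log2(p) = -4.149747, -p*log2(p) = 0.233789
  p = 17/71 = 0.239437: log2(p) = -2.062284, -p*log2(p) = 0.493786
  p = 19/71 = 0.267606: log2(p) = -1.901820, -p*log2(p) = 0.508938
H = 0.514879 + 0.301249 + 0.269565 + 0.233789 + 0.493786 + 0.508938 = 2.322206

H = 2.3222 bits/symbol
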